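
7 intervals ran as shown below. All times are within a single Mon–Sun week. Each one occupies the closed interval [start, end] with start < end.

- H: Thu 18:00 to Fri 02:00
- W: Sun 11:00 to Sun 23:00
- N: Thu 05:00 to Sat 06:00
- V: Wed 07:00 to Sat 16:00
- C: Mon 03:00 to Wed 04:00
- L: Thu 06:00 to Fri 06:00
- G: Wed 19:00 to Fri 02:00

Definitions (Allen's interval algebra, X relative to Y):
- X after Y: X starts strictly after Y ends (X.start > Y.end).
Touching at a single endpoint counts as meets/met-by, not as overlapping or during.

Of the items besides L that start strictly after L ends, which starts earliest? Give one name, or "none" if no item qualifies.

W

Target L = [Thu 06:00, Fri 06:00].
C [Mon 03:00, Wed 04:00] → before → excluded.
G [Wed 19:00, Fri 02:00] → overlaps → excluded.
H [Thu 18:00, Fri 02:00] → during → excluded.
N [Thu 05:00, Sat 06:00] → contains → excluded.
V [Wed 07:00, Sat 16:00] → contains → excluded.
W [Sun 11:00, Sun 23:00] → after → candidate.
Among candidates, earliest start is Sun 11:00 → W.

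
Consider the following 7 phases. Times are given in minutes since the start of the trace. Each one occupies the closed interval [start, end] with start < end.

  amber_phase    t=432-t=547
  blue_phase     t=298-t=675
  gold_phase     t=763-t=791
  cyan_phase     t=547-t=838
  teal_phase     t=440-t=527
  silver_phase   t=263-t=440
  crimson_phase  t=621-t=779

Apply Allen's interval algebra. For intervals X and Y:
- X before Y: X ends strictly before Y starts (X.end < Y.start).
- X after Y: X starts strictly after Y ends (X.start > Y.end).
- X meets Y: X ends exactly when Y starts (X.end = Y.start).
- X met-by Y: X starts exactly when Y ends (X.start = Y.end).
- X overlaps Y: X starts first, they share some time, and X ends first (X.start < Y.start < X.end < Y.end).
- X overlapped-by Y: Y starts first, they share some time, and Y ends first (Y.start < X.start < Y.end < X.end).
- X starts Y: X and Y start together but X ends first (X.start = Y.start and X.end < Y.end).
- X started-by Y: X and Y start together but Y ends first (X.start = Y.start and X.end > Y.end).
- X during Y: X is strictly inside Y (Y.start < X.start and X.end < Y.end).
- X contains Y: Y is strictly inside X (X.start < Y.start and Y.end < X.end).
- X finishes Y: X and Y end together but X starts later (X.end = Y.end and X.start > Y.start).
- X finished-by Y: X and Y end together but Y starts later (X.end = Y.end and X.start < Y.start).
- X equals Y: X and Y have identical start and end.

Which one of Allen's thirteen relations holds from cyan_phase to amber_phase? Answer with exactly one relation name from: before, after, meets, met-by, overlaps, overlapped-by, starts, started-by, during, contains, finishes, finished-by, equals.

cyan_phase = [t=547, t=838]; amber_phase = [t=432, t=547].
Compare endpoints: cyan_phase.start > amber_phase.start, cyan_phase.start = amber_phase.end, cyan_phase.end > amber_phase.start, cyan_phase.end > amber_phase.end.
That pattern is 'met-by'.

met-by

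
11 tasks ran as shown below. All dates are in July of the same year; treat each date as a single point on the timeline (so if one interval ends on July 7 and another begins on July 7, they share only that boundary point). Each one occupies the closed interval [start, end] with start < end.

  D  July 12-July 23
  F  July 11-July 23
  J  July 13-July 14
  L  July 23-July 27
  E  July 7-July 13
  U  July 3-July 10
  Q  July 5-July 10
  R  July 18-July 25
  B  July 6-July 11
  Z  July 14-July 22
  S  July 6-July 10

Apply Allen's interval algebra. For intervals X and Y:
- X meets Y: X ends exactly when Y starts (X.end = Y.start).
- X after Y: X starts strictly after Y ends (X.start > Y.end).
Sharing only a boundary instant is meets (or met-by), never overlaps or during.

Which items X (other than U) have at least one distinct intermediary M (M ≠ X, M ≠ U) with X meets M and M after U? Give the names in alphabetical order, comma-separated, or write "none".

B, D, E, F, J

Target U = [July 3, July 10].
Intermediaries M with M after U: D, F, J, L, R, Z.
Via D — items with X meets D: none.
Via F — items with X meets F: B.
Via J — items with X meets J: E.
Via L — items with X meets L: D, F.
Via R — items with X meets R: none.
Via Z — items with X meets Z: J.
Union: B, D, E, F, J.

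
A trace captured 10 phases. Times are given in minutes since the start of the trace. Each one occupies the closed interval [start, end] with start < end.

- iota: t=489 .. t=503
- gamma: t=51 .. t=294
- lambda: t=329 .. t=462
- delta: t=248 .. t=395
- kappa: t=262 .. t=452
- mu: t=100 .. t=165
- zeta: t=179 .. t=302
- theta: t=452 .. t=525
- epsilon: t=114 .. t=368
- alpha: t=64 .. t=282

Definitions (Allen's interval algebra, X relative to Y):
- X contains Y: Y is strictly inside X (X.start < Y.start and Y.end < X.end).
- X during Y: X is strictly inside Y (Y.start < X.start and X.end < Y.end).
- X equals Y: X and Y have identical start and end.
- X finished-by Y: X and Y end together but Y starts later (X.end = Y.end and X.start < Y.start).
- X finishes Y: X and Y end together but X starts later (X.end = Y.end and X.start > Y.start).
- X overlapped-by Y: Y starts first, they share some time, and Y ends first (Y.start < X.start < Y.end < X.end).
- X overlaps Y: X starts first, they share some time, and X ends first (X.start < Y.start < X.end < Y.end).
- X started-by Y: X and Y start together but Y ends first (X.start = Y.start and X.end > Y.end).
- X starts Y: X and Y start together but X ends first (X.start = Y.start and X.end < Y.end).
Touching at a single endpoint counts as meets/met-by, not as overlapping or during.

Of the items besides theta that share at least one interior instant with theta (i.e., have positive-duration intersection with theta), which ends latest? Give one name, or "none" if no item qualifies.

Target theta = [t=452, t=525].
alpha [t=64, t=282] → before → excluded.
delta [t=248, t=395] → before → excluded.
epsilon [t=114, t=368] → before → excluded.
gamma [t=51, t=294] → before → excluded.
iota [t=489, t=503] → during → candidate.
kappa [t=262, t=452] → meets → excluded.
lambda [t=329, t=462] → overlaps → candidate.
mu [t=100, t=165] → before → excluded.
zeta [t=179, t=302] → before → excluded.
Among candidates, latest end is t=503 → iota.

iota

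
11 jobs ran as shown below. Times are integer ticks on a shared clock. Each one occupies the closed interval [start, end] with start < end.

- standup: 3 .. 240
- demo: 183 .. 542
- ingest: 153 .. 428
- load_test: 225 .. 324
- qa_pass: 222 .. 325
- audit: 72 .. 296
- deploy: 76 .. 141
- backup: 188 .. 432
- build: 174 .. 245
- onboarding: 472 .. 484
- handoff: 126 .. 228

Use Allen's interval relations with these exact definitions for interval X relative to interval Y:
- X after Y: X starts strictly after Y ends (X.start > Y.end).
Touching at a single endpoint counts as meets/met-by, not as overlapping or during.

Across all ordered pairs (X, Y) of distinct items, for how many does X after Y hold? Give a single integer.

Checking all 110 ordered pairs for relation 'after'; matching pairs in alphabetical order:
(backup, deploy): backup after deploy ✓
(build, deploy): build after deploy ✓
(demo, deploy): demo after deploy ✓
(ingest, deploy): ingest after deploy ✓
(load_test, deploy): load_test after deploy ✓
(onboarding, audit): onboarding after audit ✓
(onboarding, backup): onboarding after backup ✓
(onboarding, build): onboarding after build ✓
(onboarding, deploy): onboarding after deploy ✓
(onboarding, handoff): onboarding after handoff ✓
(onboarding, ingest): onboarding after ingest ✓
(onboarding, load_test): onboarding after load_test ✓
(onboarding, qa_pass): onboarding after qa_pass ✓
(onboarding, standup): onboarding after standup ✓
(qa_pass, deploy): qa_pass after deploy ✓
Count: 15.

15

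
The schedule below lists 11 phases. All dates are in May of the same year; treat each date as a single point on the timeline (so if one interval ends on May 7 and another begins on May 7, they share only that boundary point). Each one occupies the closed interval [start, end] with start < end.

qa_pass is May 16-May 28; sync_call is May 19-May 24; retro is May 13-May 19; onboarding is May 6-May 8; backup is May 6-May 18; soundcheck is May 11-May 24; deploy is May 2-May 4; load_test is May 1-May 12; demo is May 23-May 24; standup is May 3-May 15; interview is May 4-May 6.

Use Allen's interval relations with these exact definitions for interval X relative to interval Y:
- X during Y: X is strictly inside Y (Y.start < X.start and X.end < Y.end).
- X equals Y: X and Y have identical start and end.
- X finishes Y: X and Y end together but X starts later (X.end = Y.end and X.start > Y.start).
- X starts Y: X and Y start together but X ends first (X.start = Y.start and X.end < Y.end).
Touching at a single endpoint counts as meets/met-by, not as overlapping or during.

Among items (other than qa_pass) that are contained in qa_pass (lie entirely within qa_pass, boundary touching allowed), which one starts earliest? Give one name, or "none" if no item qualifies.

Target qa_pass = [May 16, May 28].
backup [May 6, May 18] → overlaps → excluded.
demo [May 23, May 24] → during → candidate.
deploy [May 2, May 4] → before → excluded.
interview [May 4, May 6] → before → excluded.
load_test [May 1, May 12] → before → excluded.
onboarding [May 6, May 8] → before → excluded.
retro [May 13, May 19] → overlaps → excluded.
soundcheck [May 11, May 24] → overlaps → excluded.
standup [May 3, May 15] → before → excluded.
sync_call [May 19, May 24] → during → candidate.
Among candidates, earliest start is May 19 → sync_call.

sync_call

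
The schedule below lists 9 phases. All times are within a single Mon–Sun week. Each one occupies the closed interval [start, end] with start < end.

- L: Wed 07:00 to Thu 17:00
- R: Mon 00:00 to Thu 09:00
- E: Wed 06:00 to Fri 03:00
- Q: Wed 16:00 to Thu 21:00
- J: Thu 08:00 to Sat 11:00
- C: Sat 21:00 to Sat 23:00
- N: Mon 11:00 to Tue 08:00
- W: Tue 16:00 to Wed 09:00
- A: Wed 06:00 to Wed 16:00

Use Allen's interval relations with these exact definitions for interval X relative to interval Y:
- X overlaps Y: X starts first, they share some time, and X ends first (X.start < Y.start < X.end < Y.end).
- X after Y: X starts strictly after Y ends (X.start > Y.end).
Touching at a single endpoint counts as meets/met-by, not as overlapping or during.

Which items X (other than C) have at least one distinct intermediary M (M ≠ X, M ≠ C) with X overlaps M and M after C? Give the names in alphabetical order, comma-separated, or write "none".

none

Target C = [Sat 21:00, Sat 23:00].
Intermediaries M with M after C: none.
Union: none.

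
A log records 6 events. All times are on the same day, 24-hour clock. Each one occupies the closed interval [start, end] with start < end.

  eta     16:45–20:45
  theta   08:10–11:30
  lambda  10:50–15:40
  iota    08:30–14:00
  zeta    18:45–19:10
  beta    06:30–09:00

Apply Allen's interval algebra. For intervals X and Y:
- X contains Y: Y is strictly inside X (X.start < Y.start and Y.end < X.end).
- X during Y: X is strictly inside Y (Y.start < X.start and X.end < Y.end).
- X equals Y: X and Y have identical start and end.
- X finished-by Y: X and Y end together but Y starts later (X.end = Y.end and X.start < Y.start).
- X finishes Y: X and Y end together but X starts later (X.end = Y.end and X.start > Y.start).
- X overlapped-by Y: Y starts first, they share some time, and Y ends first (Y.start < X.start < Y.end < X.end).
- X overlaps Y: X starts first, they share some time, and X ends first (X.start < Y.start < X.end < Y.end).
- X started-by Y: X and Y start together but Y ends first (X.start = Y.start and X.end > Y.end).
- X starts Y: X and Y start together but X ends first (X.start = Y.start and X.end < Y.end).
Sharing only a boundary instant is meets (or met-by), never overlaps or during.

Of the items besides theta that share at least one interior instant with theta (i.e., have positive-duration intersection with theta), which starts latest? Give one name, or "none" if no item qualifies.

Target theta = [08:10, 11:30].
beta [06:30, 09:00] → overlaps → candidate.
eta [16:45, 20:45] → after → excluded.
iota [08:30, 14:00] → overlapped-by → candidate.
lambda [10:50, 15:40] → overlapped-by → candidate.
zeta [18:45, 19:10] → after → excluded.
Among candidates, latest start is 10:50 → lambda.

lambda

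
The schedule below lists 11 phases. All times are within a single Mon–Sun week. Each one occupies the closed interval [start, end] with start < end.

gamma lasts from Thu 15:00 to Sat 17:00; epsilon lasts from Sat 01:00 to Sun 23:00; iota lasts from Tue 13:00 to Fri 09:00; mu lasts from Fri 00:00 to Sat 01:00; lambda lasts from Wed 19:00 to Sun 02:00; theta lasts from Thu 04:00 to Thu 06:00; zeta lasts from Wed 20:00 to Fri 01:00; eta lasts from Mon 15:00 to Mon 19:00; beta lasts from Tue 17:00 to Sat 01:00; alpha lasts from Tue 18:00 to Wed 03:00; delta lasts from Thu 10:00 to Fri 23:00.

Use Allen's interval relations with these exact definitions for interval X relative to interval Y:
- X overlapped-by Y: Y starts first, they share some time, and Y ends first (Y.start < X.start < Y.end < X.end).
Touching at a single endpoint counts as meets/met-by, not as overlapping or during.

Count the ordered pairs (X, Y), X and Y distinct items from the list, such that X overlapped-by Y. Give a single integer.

Checking all 110 ordered pairs for relation 'overlapped-by'; matching pairs in alphabetical order:
(beta, iota): beta overlapped-by iota ✓
(delta, iota): delta overlapped-by iota ✓
(delta, zeta): delta overlapped-by zeta ✓
(epsilon, gamma): epsilon overlapped-by gamma ✓
(epsilon, lambda): epsilon overlapped-by lambda ✓
(gamma, beta): gamma overlapped-by beta ✓
(gamma, delta): gamma overlapped-by delta ✓
(gamma, iota): gamma overlapped-by iota ✓
(gamma, zeta): gamma overlapped-by zeta ✓
(lambda, beta): lambda overlapped-by beta ✓
(lambda, iota): lambda overlapped-by iota ✓
(mu, delta): mu overlapped-by delta ✓
(mu, iota): mu overlapped-by iota ✓
(mu, zeta): mu overlapped-by zeta ✓
Count: 14.

14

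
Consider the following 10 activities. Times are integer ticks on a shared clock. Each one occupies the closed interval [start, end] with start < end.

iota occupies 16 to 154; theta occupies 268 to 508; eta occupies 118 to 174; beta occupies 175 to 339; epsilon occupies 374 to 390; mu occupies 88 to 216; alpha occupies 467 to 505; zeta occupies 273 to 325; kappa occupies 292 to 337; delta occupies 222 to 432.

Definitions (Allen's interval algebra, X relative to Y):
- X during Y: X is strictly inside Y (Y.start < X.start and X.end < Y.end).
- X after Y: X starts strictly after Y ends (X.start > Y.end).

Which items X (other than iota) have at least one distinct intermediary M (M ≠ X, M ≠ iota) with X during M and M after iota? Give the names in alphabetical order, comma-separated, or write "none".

alpha, epsilon, kappa, zeta

Target iota = [16, 154].
Intermediaries M with M after iota: alpha, beta, delta, epsilon, kappa, theta, zeta.
Via alpha — items with X during alpha: none.
Via beta — items with X during beta: kappa, zeta.
Via delta — items with X during delta: epsilon, kappa, zeta.
Via epsilon — items with X during epsilon: none.
Via kappa — items with X during kappa: none.
Via theta — items with X during theta: alpha, epsilon, kappa, zeta.
Via zeta — items with X during zeta: none.
Union: alpha, epsilon, kappa, zeta.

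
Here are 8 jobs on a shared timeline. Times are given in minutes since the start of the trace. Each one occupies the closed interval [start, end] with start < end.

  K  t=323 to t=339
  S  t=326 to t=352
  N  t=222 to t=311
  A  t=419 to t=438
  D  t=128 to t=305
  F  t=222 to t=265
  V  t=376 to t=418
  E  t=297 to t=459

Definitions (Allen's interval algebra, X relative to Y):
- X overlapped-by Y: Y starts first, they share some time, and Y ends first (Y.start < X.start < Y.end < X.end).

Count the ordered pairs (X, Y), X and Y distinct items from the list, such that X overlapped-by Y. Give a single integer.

Checking all 56 ordered pairs for relation 'overlapped-by'; matching pairs in alphabetical order:
(E, D): E overlapped-by D ✓
(E, N): E overlapped-by N ✓
(N, D): N overlapped-by D ✓
(S, K): S overlapped-by K ✓
Count: 4.

4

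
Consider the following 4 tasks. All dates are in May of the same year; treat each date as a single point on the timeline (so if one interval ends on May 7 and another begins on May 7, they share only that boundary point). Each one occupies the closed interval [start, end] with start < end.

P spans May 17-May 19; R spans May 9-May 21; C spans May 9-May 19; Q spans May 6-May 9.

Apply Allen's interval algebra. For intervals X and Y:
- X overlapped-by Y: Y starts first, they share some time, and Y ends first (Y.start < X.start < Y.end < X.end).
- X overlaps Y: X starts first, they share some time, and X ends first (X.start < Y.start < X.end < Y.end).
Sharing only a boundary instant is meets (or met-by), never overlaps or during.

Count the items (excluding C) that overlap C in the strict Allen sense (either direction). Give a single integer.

0

Target C = [May 9, May 19].
P [May 17, May 19] → finishes → no.
Q [May 6, May 9] → meets → no.
R [May 9, May 21] → started-by → no.
Total: 0.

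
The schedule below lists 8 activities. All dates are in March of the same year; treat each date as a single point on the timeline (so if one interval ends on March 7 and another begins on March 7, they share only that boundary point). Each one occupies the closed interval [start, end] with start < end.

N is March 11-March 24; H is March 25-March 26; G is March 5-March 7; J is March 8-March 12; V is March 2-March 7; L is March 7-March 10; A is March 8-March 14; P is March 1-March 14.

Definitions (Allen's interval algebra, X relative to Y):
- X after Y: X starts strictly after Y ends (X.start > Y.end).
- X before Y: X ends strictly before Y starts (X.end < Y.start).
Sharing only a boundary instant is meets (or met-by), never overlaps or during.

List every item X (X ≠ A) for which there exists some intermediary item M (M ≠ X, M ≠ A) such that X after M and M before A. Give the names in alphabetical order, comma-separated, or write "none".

H, J, N

Target A = [March 8, March 14].
Intermediaries M with M before A: G, V.
Via G — items with X after G: H, J, N.
Via V — items with X after V: H, J, N.
Union: H, J, N.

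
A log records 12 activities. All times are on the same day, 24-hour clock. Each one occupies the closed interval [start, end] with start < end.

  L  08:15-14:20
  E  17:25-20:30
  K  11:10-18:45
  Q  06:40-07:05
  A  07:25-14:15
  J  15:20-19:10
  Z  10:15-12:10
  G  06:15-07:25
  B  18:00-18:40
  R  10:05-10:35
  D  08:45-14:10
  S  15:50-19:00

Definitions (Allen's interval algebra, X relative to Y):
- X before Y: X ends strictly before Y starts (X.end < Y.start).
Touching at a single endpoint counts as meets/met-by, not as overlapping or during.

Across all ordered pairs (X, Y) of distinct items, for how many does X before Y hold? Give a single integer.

40

Checking all 132 ordered pairs for relation 'before'; matching pairs in alphabetical order:
(A, B): A before B ✓
(A, E): A before E ✓
(A, J): A before J ✓
(A, S): A before S ✓
(D, B): D before B ✓
(D, E): D before E ✓
(D, J): D before J ✓
(D, S): D before S ✓
(G, B): G before B ✓
(G, D): G before D ✓
(G, E): G before E ✓
(G, J): G before J ✓
(G, K): G before K ✓
(G, L): G before L ✓
(G, R): G before R ✓
(G, S): G before S ✓
(G, Z): G before Z ✓
(L, B): L before B ✓
(L, E): L before E ✓
(L, J): L before J ✓
(L, S): L before S ✓
(Q, A): Q before A ✓
(Q, B): Q before B ✓
(Q, D): Q before D ✓
... plus 16 further pairs not listed.
Count: 40.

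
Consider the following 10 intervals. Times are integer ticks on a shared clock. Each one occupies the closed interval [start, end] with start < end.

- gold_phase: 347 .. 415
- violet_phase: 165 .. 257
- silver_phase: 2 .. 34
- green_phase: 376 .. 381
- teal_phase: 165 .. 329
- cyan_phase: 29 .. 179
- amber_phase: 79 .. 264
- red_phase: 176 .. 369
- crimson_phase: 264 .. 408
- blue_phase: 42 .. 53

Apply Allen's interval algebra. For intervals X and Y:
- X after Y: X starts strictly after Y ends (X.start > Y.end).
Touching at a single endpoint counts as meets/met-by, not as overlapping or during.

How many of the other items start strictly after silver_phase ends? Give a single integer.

8

Target silver_phase = [2, 34].
amber_phase [79, 264] → after → counts.
blue_phase [42, 53] → after → counts.
crimson_phase [264, 408] → after → counts.
cyan_phase [29, 179] → overlapped-by → no.
gold_phase [347, 415] → after → counts.
green_phase [376, 381] → after → counts.
red_phase [176, 369] → after → counts.
teal_phase [165, 329] → after → counts.
violet_phase [165, 257] → after → counts.
Total: 8.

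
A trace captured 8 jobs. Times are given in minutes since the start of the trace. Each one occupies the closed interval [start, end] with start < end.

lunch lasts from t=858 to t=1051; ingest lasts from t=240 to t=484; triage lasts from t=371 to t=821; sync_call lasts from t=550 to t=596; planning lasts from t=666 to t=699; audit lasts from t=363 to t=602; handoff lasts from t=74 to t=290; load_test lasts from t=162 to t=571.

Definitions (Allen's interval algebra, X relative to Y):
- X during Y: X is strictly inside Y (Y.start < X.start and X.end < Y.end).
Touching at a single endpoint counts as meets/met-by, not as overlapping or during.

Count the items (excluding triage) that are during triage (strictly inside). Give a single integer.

Target triage = [t=371, t=821].
audit [t=363, t=602] → overlaps → no.
handoff [t=74, t=290] → before → no.
ingest [t=240, t=484] → overlaps → no.
load_test [t=162, t=571] → overlaps → no.
lunch [t=858, t=1051] → after → no.
planning [t=666, t=699] → during → counts.
sync_call [t=550, t=596] → during → counts.
Total: 2.

2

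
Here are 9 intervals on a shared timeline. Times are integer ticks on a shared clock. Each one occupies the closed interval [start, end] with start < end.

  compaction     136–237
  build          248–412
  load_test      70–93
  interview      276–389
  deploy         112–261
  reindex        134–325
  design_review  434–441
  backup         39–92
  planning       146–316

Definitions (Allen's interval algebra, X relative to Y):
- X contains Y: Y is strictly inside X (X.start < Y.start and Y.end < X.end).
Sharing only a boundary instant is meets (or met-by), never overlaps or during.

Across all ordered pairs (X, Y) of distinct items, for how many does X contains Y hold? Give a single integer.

Checking all 72 ordered pairs for relation 'contains'; matching pairs in alphabetical order:
(build, interview): build contains interview ✓
(deploy, compaction): deploy contains compaction ✓
(reindex, compaction): reindex contains compaction ✓
(reindex, planning): reindex contains planning ✓
Count: 4.

4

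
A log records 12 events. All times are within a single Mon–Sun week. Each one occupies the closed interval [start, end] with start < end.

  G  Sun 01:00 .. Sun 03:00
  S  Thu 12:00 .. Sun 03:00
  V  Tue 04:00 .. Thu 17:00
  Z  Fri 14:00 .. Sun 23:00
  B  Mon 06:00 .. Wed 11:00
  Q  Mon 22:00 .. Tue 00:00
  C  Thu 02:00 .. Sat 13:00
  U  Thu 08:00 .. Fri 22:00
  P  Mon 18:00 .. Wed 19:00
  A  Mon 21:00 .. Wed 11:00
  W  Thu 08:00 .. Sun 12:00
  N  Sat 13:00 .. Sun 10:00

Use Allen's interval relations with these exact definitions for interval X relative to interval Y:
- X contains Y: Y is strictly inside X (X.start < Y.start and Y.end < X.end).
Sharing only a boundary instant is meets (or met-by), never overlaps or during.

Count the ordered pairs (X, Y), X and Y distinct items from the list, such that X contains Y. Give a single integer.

11

Checking all 132 ordered pairs for relation 'contains'; matching pairs in alphabetical order:
(A, Q): A contains Q ✓
(B, Q): B contains Q ✓
(C, U): C contains U ✓
(N, G): N contains G ✓
(P, A): P contains A ✓
(P, Q): P contains Q ✓
(W, G): W contains G ✓
(W, N): W contains N ✓
(W, S): W contains S ✓
(Z, G): Z contains G ✓
(Z, N): Z contains N ✓
Count: 11.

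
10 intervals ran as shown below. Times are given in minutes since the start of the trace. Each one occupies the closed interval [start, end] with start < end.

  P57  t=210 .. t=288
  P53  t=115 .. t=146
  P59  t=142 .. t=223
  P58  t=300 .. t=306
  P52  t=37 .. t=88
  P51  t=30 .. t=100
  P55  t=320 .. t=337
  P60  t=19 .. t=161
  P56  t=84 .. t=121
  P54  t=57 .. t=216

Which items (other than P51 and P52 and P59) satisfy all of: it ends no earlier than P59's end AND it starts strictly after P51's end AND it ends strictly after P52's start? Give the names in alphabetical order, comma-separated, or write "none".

Conditions: its end is no earlier than P59's end (X.end >= t=223) AND its start is strictly after P51's end (X.start > t=100) AND its end is strictly after P52's start (X.end > t=37).
P53: end t=146 >= t=223? ✗; start t=115 > t=100? ✓; end t=146 > t=37? ✓ → no.
P54: end t=216 >= t=223? ✗; start t=57 > t=100? ✗; end t=216 > t=37? ✓ → no.
P55: end t=337 >= t=223? ✓; start t=320 > t=100? ✓; end t=337 > t=37? ✓ → yes.
P56: end t=121 >= t=223? ✗; start t=84 > t=100? ✗; end t=121 > t=37? ✓ → no.
P57: end t=288 >= t=223? ✓; start t=210 > t=100? ✓; end t=288 > t=37? ✓ → yes.
P58: end t=306 >= t=223? ✓; start t=300 > t=100? ✓; end t=306 > t=37? ✓ → yes.
P60: end t=161 >= t=223? ✗; start t=19 > t=100? ✗; end t=161 > t=37? ✓ → no.
Result: P55, P57, P58.

P55, P57, P58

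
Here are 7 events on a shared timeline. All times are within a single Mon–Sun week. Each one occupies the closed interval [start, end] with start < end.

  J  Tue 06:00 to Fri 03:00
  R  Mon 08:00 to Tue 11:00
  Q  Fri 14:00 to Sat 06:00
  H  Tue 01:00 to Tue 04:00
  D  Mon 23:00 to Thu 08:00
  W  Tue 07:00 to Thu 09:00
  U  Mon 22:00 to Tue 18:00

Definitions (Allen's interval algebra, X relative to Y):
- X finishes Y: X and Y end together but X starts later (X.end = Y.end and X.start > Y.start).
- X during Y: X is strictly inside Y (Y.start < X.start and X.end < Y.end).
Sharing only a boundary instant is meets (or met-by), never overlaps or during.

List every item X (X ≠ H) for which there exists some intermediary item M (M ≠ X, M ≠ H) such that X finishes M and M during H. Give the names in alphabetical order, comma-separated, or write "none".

none

Target H = [Tue 01:00, Tue 04:00].
Intermediaries M with M during H: none.
Union: none.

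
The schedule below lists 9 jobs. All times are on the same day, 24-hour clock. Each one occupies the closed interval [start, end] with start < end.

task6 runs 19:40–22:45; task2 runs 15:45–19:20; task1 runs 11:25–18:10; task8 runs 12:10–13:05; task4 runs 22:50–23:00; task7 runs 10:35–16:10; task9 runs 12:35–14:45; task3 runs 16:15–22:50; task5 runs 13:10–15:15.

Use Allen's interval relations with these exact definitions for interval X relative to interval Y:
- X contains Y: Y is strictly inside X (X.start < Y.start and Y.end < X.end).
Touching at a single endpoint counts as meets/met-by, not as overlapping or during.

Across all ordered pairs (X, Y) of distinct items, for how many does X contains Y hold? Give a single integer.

Checking all 72 ordered pairs for relation 'contains'; matching pairs in alphabetical order:
(task1, task5): task1 contains task5 ✓
(task1, task8): task1 contains task8 ✓
(task1, task9): task1 contains task9 ✓
(task3, task6): task3 contains task6 ✓
(task7, task5): task7 contains task5 ✓
(task7, task8): task7 contains task8 ✓
(task7, task9): task7 contains task9 ✓
Count: 7.

7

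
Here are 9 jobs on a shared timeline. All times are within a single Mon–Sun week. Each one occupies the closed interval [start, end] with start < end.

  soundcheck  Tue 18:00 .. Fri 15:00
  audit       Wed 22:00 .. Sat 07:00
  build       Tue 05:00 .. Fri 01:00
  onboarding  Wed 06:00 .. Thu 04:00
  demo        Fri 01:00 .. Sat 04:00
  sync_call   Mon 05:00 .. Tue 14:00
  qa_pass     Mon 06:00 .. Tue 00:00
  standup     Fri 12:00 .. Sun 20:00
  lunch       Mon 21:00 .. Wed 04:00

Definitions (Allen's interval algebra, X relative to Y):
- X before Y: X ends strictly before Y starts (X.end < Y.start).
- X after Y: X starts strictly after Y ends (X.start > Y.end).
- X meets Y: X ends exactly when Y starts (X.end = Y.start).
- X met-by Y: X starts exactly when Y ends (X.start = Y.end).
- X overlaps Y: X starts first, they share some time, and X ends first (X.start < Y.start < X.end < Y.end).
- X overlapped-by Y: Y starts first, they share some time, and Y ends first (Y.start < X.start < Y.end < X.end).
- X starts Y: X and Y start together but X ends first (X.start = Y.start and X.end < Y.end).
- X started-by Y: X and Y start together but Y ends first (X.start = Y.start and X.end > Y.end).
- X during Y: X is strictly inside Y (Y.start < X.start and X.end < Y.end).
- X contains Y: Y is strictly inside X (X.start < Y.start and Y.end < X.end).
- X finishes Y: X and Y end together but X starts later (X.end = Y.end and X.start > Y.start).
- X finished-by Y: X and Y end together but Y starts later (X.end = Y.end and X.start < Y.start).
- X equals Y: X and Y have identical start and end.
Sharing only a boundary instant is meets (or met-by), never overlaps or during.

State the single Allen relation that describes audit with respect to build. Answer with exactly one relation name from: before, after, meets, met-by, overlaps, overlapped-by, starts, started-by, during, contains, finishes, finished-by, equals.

audit = [Wed 22:00, Sat 07:00]; build = [Tue 05:00, Fri 01:00].
Compare endpoints: audit.start > build.start, audit.start < build.end, audit.end > build.start, audit.end > build.end.
That pattern is 'overlapped-by'.

overlapped-by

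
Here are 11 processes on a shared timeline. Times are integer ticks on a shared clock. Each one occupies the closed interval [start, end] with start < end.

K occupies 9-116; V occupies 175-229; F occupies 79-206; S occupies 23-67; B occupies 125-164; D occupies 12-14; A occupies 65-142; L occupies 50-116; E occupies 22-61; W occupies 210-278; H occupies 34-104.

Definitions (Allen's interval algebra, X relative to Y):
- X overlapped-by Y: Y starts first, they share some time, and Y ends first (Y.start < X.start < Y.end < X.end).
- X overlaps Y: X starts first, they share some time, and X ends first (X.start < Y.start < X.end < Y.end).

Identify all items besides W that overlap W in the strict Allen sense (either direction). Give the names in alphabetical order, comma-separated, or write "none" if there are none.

Target W = [210, 278].
A [65, 142] → before → no.
B [125, 164] → before → no.
D [12, 14] → before → no.
E [22, 61] → before → no.
F [79, 206] → before → no.
H [34, 104] → before → no.
K [9, 116] → before → no.
L [50, 116] → before → no.
S [23, 67] → before → no.
V [175, 229] → overlaps → yes.
Result: V.

V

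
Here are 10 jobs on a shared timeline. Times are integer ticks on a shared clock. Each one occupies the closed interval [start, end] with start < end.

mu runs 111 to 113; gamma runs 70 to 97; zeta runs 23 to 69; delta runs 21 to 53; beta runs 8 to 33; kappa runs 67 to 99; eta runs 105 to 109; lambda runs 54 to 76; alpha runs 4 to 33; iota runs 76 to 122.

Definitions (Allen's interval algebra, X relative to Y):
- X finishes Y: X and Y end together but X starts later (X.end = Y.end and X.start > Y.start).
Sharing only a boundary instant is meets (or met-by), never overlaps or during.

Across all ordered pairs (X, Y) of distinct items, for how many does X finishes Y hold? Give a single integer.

1

Checking all 90 ordered pairs for relation 'finishes'; matching pairs in alphabetical order:
(beta, alpha): beta finishes alpha ✓
Count: 1.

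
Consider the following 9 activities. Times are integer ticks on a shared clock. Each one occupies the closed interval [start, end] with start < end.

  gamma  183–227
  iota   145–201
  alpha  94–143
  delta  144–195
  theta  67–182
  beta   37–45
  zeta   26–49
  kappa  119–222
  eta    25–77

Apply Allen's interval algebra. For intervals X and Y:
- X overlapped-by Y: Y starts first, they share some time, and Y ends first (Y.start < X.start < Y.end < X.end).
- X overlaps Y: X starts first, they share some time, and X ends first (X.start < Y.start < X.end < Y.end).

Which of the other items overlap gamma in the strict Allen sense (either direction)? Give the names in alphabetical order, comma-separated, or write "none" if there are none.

Target gamma = [183, 227].
alpha [94, 143] → before → no.
beta [37, 45] → before → no.
delta [144, 195] → overlaps → yes.
eta [25, 77] → before → no.
iota [145, 201] → overlaps → yes.
kappa [119, 222] → overlaps → yes.
theta [67, 182] → before → no.
zeta [26, 49] → before → no.
Result: delta, iota, kappa.

delta, iota, kappa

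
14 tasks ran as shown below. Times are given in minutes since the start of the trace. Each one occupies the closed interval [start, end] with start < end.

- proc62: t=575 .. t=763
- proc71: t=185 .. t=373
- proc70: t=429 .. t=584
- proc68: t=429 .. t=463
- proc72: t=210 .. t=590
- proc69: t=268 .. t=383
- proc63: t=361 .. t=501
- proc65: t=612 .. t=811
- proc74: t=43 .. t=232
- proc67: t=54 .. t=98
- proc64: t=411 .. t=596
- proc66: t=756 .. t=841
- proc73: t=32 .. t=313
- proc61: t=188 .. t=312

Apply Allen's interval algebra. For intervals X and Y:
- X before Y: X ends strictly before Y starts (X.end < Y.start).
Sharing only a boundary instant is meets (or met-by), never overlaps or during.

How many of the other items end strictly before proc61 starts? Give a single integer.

Target proc61 = [t=188, t=312].
proc62 [t=575, t=763] → after → no.
proc63 [t=361, t=501] → after → no.
proc64 [t=411, t=596] → after → no.
proc65 [t=612, t=811] → after → no.
proc66 [t=756, t=841] → after → no.
proc67 [t=54, t=98] → before → counts.
proc68 [t=429, t=463] → after → no.
proc69 [t=268, t=383] → overlapped-by → no.
proc70 [t=429, t=584] → after → no.
proc71 [t=185, t=373] → contains → no.
proc72 [t=210, t=590] → overlapped-by → no.
proc73 [t=32, t=313] → contains → no.
proc74 [t=43, t=232] → overlaps → no.
Total: 1.

1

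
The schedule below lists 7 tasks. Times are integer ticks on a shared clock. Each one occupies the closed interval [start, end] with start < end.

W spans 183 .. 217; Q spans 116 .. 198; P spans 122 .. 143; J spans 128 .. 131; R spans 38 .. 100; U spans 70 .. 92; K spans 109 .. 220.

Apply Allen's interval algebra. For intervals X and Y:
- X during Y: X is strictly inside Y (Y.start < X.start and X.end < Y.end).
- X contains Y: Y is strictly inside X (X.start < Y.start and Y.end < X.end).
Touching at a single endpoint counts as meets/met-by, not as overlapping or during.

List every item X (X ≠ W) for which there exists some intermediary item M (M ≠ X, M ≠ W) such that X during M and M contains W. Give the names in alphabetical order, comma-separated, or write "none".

J, P, Q

Target W = [183, 217].
Intermediaries M with M contains W: K.
Via K — items with X during K: J, P, Q.
Union: J, P, Q.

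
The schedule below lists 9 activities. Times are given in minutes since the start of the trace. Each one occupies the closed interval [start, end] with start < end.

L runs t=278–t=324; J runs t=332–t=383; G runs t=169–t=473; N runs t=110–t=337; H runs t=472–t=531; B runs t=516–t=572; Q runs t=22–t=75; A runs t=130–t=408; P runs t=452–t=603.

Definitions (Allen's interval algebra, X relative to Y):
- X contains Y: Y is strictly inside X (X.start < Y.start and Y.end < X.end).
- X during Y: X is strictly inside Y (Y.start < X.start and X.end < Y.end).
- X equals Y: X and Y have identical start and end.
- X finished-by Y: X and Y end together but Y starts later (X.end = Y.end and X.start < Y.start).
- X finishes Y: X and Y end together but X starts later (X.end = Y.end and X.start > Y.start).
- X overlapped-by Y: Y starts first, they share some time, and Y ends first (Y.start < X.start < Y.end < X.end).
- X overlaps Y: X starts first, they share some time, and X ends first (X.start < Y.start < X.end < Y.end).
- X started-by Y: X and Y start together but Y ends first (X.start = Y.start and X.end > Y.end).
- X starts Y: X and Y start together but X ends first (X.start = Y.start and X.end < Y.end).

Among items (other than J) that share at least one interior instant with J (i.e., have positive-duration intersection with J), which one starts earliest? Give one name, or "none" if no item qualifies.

Target J = [t=332, t=383].
A [t=130, t=408] → contains → candidate.
B [t=516, t=572] → after → excluded.
G [t=169, t=473] → contains → candidate.
H [t=472, t=531] → after → excluded.
L [t=278, t=324] → before → excluded.
N [t=110, t=337] → overlaps → candidate.
P [t=452, t=603] → after → excluded.
Q [t=22, t=75] → before → excluded.
Among candidates, earliest start is t=110 → N.

N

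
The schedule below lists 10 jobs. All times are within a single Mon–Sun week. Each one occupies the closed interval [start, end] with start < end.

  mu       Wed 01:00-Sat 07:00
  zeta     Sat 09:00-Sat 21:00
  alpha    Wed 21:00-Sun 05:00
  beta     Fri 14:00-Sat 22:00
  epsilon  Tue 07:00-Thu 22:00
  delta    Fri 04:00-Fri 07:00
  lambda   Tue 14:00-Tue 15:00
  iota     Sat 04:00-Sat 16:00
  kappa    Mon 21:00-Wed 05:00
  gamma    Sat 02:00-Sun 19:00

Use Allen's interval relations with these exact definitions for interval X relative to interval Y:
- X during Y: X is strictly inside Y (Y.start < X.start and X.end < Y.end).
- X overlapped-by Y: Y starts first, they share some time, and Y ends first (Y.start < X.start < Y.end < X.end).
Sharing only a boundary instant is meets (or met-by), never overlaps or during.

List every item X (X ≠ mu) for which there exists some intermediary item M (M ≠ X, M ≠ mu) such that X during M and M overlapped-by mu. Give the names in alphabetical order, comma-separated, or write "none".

beta, delta, iota, zeta

Target mu = [Wed 01:00, Sat 07:00].
Intermediaries M with M overlapped-by mu: alpha, beta, gamma, iota.
Via alpha — items with X during alpha: beta, delta, iota, zeta.
Via beta — items with X during beta: iota, zeta.
Via gamma — items with X during gamma: iota, zeta.
Via iota — items with X during iota: none.
Union: beta, delta, iota, zeta.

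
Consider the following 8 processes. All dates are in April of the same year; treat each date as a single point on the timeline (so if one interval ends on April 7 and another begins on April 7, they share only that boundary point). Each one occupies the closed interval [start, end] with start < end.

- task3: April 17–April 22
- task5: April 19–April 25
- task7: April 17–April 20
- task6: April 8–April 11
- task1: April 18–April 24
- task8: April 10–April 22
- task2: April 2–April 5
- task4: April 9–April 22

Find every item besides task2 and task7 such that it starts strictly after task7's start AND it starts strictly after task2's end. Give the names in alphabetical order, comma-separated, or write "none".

Conditions: its start is strictly after task7's start (X.start > April 17) AND its start is strictly after task2's end (X.start > April 5).
task1: start April 18 > April 17? ✓; start April 18 > April 5? ✓ → yes.
task3: start April 17 > April 17? ✗; start April 17 > April 5? ✓ → no.
task4: start April 9 > April 17? ✗; start April 9 > April 5? ✓ → no.
task5: start April 19 > April 17? ✓; start April 19 > April 5? ✓ → yes.
task6: start April 8 > April 17? ✗; start April 8 > April 5? ✓ → no.
task8: start April 10 > April 17? ✗; start April 10 > April 5? ✓ → no.
Result: task1, task5.

task1, task5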